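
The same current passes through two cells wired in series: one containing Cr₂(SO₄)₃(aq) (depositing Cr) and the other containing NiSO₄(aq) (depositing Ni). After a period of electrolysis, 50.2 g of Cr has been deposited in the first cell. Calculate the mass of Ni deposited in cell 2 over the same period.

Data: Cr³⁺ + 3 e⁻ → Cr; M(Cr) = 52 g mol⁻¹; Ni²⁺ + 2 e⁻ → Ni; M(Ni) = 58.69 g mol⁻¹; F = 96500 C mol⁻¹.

85.0 g

n(Cr) = 50.2 / 52 = 0.9654 mol.
Since Cr³⁺ + 3 e⁻ → Cr, n(e⁻) passed = 3 × 0.9654 = 2.896 mol.
Cells in series carry the same charge, so the same 2.896 mol of electrons passes through cell 2.
Ni²⁺ + 2 e⁻ → Ni, so n(Ni) = 2.896 / 2 = 1.448 mol.
m(Ni) = 1.448 × 58.69 = 85.0 g.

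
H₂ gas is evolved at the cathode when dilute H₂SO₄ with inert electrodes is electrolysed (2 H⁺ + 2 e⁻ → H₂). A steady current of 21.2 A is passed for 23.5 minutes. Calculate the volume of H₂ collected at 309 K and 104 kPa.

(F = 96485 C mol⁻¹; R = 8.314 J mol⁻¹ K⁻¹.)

Q = I·t = 21.20 A × 1410.0 s = 29890 C.
n(e⁻) = Q/F = 29890 / 96485 = 0.3098 mol.
2 electrons are transferred per H₂ molecule, so n(H₂) = 0.3098 / 2 = 0.1549 mol.
V = nRT/P = (0.1549 × 8.314 × 309) / (104 × 10³ Pa) = 0.00383 m³ = 3.83 L.

3.83 L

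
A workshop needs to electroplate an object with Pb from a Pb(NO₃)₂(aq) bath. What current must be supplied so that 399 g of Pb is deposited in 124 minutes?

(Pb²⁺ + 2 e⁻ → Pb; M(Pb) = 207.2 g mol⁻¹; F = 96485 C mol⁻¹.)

n(Pb) = 399 / 207.2 = 1.926 mol.
n(e⁻) = 2 × 1.926 = 3.851 mol.
Q = n(e⁻)·F = 3.851 × 96485 = 371600 C.
I = Q/t = 371600 / 7440.0 s = 49.9 A.

49.9 A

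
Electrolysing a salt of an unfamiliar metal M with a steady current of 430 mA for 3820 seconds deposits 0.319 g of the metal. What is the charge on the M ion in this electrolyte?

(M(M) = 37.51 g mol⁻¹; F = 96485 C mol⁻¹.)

Q = I·t = 0.4300 A × 3820.0 s = 1643 C, so n(e⁻) = 1643/96485 = 0.01702 mol.
n(M) deposited = 0.319 / 37.51 = 0.008504 mol.
Electrons per atom = n(e⁻)/n(M) = 0.01702 / 0.008504 = 2.00 ≈ 2, so the ion is M²⁺.

+2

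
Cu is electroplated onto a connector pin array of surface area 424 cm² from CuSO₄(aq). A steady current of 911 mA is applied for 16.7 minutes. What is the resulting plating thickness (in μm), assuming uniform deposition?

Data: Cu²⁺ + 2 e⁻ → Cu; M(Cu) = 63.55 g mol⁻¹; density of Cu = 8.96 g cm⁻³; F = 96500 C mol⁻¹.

0.791 μm

Q = I·t = 0.9110 × 1002.0 = 912.8 C; n(e⁻) = 0.009459 mol.
n(Cu) = n(e⁻)/2 = 0.004730 mol, so m = 0.004730 × 63.55 = 0.3006 g.
Volume = m/ρ = 0.3006 / 8.96 = 0.03355 cm³.
Thickness = V/A = 0.03355 / 424 = 7.91 × 10⁻⁵ cm = 0.791 μm.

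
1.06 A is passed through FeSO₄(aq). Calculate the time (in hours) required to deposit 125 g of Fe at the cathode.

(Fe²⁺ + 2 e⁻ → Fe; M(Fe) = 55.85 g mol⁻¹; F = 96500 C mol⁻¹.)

113 h

n(Fe) = m/M = 125 / 55.85 = 2.238 mol.
Each Fe atom requires 2 electrons, so n(e⁻) = 2 × 2.238 = 4.476 mol.
Q = n(e⁻)·F = 4.476 × 96500 = 432000 C.
t = Q/I = 432000 / 1.060 A = 407500 s = 113 h.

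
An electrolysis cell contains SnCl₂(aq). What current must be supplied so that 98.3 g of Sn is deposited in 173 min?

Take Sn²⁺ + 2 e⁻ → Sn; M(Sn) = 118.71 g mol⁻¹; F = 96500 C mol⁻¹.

n(Sn) = 98.3 / 118.71 = 0.8281 mol.
n(e⁻) = 2 × 0.8281 = 1.656 mol.
Q = n(e⁻)·F = 1.656 × 96500 = 159800 C.
I = Q/t = 159800 / 10380 s = 15.4 A.

15.4 A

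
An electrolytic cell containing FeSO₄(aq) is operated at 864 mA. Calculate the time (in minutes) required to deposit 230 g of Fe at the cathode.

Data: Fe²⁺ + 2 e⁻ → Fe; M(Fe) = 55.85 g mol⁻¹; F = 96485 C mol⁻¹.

n(Fe) = m/M = 230 / 55.85 = 4.118 mol.
Each Fe atom requires 2 electrons, so n(e⁻) = 2 × 4.118 = 8.236 mol.
Q = n(e⁻)·F = 8.236 × 96485 = 794700 C.
t = Q/I = 794700 / 0.8640 A = 919800 s = 15300 min.

15300 min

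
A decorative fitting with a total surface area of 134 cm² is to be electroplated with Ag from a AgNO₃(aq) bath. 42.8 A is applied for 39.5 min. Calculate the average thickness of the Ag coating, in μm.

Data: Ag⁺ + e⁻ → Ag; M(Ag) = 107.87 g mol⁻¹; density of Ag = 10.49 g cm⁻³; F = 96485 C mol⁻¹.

Q = I·t = 42.80 × 2370.0 = 101400 C; n(e⁻) = 1.051 mol.
n(Ag) = n(e⁻)/1 = 1.051 mol, so m = 1.051 × 107.87 = 113.4 g.
Volume = m/ρ = 113.4 / 10.49 = 10.81 cm³.
Thickness = V/A = 10.81 / 134 = 0.0807 cm = 807 μm.

807 μm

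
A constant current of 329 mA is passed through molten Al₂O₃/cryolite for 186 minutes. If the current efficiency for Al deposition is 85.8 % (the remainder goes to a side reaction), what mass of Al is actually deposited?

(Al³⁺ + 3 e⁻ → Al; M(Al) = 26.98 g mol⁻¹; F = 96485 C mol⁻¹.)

Q = I·t = 0.3290 × 11160 = 3672 C.
n(e⁻) = 3672/96485 = 0.03805 mol; theoretically n(Al) = 0.03805/3 = 0.01268 mol, m_theo = 0.3422 g.
At 85.8 % efficiency, m_actual = 0.858 × 0.3422 = 0.294 g.

0.294 g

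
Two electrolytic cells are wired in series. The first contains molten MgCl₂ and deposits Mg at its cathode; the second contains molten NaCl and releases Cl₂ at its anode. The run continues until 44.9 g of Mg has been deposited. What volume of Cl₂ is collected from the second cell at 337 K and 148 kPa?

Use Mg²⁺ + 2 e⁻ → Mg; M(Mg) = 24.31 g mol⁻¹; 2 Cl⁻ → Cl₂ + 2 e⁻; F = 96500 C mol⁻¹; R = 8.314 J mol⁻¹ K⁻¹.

35.0 L

n(Mg) = 44.9 / 24.31 = 1.847 mol, so n(e⁻) = 2 × 1.847 = 3.694 mol.
The cells are in series, so the same 3.694 mol of electrons passes through the second cell.
2 Cl⁻ → Cl₂ + 2 e⁻ — 2 mol e⁻ per mol Cl₂, so n(Cl₂) = 3.694/2 = 1.847 mol.
V = nRT/P = (1.847 × 8.314 × 337) / (148 × 10³) = 0.0350 m³ = 35.0 L.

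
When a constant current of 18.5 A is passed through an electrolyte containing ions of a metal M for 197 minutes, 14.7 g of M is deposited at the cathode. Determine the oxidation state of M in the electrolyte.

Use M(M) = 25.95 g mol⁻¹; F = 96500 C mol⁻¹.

Q = I·t = 18.50 A × 11820 s = 218700 C, so n(e⁻) = 218700/96500 = 2.266 mol.
n(M) deposited = 14.7 / 25.95 = 0.5665 mol.
Electrons per atom = n(e⁻)/n(M) = 2.266 / 0.5665 = 4.00 ≈ 4, so the ion is M⁴⁺.

+4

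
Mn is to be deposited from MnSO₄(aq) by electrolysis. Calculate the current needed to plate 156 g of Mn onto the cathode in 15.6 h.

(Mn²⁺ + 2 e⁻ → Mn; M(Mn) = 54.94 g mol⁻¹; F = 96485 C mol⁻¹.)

n(Mn) = 156 / 54.94 = 2.839 mol.
n(e⁻) = 2 × 2.839 = 5.679 mol.
Q = n(e⁻)·F = 5.679 × 96485 = 547900 C.
I = Q/t = 547900 / 56160 s = 9.76 A.

9.76 A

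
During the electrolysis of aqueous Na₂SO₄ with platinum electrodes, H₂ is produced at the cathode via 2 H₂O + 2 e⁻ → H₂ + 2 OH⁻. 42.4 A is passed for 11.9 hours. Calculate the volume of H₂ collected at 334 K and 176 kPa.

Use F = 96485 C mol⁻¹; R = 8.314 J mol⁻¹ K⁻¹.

Q = I·t = 42.40 A × 42840 s = 1816000 C.
n(e⁻) = Q/F = 1816000 / 96485 = 18.83 mol.
2 electrons are transferred per H₂ molecule, so n(H₂) = 18.83 / 2 = 9.413 mol.
V = nRT/P = (9.413 × 8.314 × 334) / (176 × 10³ Pa) = 0.149 m³ = 149 L.

149 L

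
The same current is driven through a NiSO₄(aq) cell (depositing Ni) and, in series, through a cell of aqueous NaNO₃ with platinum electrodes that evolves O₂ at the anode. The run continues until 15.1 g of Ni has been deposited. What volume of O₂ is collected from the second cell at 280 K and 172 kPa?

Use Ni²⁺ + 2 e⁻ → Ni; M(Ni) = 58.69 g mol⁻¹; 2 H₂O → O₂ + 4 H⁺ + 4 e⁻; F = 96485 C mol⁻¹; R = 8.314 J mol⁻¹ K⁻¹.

1.74 L

n(Ni) = 15.1 / 58.69 = 0.2573 mol, so n(e⁻) = 2 × 0.2573 = 0.5146 mol.
The cells are in series, so the same 0.5146 mol of electrons passes through the second cell.
2 H₂O → O₂ + 4 H⁺ + 4 e⁻ — 4 mol e⁻ per mol O₂, so n(O₂) = 0.5146/4 = 0.1286 mol.
V = nRT/P = (0.1286 × 8.314 × 280) / (172 × 10³) = 0.00174 m³ = 1.74 L.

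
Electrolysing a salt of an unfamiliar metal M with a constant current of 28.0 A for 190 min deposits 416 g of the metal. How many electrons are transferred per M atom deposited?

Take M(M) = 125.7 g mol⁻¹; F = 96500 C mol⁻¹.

1

Q = I·t = 28.00 A × 11400 s = 319200 C, so n(e⁻) = 319200/96500 = 3.308 mol.
n(M) deposited = 416 / 125.7 = 3.309 mol.
Electrons per atom = n(e⁻)/n(M) = 3.308 / 3.309 = 0.999 ≈ 1, so the ion is M⁺.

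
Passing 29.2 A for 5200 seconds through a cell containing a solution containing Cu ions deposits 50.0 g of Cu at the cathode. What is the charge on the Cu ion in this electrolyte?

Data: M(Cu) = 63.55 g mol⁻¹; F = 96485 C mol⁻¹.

+2

Q = I·t = 29.20 A × 5200.0 s = 151800 C, so n(e⁻) = 151800/96485 = 1.574 mol.
n(Cu) deposited = 50.0 / 63.55 = 0.7868 mol.
Electrons per atom = n(e⁻)/n(Cu) = 1.574 / 0.7868 = 2.00 ≈ 2, so the ion is Cu²⁺.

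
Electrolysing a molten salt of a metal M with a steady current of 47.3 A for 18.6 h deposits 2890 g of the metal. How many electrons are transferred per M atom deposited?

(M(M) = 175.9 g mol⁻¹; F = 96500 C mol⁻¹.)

2

Q = I·t = 47.30 A × 66960 s = 3167000 C, so n(e⁻) = 3167000/96500 = 32.82 mol.
n(M) deposited = 2890 / 175.9 = 16.43 mol.
Electrons per atom = n(e⁻)/n(M) = 32.82 / 16.43 = 2.00 ≈ 2, so the ion is M²⁺.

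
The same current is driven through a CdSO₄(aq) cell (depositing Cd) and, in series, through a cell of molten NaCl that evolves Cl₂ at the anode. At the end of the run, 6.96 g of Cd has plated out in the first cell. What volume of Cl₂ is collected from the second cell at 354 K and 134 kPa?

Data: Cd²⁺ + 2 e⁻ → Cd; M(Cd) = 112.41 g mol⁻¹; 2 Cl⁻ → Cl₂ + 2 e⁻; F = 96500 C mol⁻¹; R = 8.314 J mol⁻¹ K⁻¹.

1.36 L

n(Cd) = 6.96 / 112.41 = 0.06192 mol, so n(e⁻) = 2 × 0.06192 = 0.1238 mol.
The cells are in series, so the same 0.1238 mol of electrons passes through the second cell.
2 Cl⁻ → Cl₂ + 2 e⁻ — 2 mol e⁻ per mol Cl₂, so n(Cl₂) = 0.1238/2 = 0.06192 mol.
V = nRT/P = (0.06192 × 8.314 × 354) / (134 × 10³) = 0.00136 m³ = 1.36 L.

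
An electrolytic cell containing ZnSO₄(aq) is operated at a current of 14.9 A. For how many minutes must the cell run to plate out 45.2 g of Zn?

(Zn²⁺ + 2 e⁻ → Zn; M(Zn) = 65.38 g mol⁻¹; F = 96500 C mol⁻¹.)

149 min

n(Zn) = m/M = 45.2 / 65.38 = 0.6913 mol.
Each Zn atom requires 2 electrons, so n(e⁻) = 2 × 0.6913 = 1.383 mol.
Q = n(e⁻)·F = 1.383 × 96500 = 133400 C.
t = Q/I = 133400 / 14.90 A = 8955 s = 149 min.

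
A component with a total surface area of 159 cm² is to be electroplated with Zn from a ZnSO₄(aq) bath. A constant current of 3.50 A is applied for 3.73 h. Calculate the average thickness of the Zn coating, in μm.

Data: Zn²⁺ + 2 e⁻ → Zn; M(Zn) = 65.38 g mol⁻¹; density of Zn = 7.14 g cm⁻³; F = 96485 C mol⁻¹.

140 μm

Q = I·t = 3.500 × 13428 = 47000 C; n(e⁻) = 0.4871 mol.
n(Zn) = n(e⁻)/2 = 0.2436 mol, so m = 0.2436 × 65.38 = 15.92 g.
Volume = m/ρ = 15.92 / 7.14 = 2.230 cm³.
Thickness = V/A = 2.230 / 159 = 0.0140 cm = 140 μm.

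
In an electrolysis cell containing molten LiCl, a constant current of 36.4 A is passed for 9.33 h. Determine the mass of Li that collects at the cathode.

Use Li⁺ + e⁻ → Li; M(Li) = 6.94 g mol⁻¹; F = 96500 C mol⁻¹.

87.9 g

Q = I·t = 36.40 A × 33588 s = 1223000 C.
n(e⁻) = Q/F = 1223000 / 96500 = 12.67 mol.
Li⁺ + e⁻ → Li, so n(Li) = n(e⁻)/1 = 12.67 mol.
m = n·M = 12.67 × 6.94 = 87.9 g.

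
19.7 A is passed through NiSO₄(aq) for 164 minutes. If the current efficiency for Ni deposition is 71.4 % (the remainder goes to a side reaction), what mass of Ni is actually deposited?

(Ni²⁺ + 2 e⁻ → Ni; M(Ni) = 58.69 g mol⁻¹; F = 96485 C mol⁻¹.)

42.1 g

Q = I·t = 19.70 × 9840.0 = 193800 C.
n(e⁻) = 193800/96485 = 2.009 mol; theoretically n(Ni) = 2.009/2 = 1.005 mol, m_theo = 58.96 g.
At 71.4 % efficiency, m_actual = 0.714 × 58.96 = 42.1 g.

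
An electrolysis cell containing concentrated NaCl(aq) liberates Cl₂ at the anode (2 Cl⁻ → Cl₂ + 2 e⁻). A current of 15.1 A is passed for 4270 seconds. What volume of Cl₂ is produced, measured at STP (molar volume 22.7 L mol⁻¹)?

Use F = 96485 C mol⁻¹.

7.58 L

Q = I·t = 15.10 A × 4270.0 s = 64480 C.
n(e⁻) = Q/F = 64480 / 96485 = 0.6683 mol.
2 electrons are transferred per Cl₂ molecule, so n(Cl₂) = 0.6683 / 2 = 0.3341 mol.
V = n × V_m = 0.3341 × 22.7 = 7.58 L.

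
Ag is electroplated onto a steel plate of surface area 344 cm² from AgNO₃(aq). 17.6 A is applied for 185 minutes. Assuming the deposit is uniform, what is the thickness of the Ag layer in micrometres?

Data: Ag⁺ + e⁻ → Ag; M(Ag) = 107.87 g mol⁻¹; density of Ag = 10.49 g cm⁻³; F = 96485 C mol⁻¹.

Q = I·t = 17.60 × 11100 = 195400 C; n(e⁻) = 2.025 mol.
n(Ag) = n(e⁻)/1 = 2.025 mol, so m = 2.025 × 107.87 = 218.4 g.
Volume = m/ρ = 218.4 / 10.49 = 20.82 cm³.
Thickness = V/A = 20.82 / 344 = 0.0605 cm = 605 μm.

605 μm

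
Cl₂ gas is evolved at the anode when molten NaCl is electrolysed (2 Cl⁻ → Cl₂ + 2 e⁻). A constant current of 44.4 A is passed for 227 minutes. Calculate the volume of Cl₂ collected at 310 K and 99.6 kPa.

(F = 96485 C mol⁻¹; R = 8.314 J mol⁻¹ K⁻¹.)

81.1 L

Q = I·t = 44.40 A × 13620 s = 604700 C.
n(e⁻) = Q/F = 604700 / 96485 = 6.268 mol.
2 electrons are transferred per Cl₂ molecule, so n(Cl₂) = 6.268 / 2 = 3.134 mol.
V = nRT/P = (3.134 × 8.314 × 310) / (99.6 × 10³ Pa) = 0.0811 m³ = 81.1 L.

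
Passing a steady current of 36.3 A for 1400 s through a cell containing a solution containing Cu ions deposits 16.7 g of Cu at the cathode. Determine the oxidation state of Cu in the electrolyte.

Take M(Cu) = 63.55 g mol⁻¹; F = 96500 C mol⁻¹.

+2

Q = I·t = 36.30 A × 1400.0 s = 50820 C, so n(e⁻) = 50820/96500 = 0.5266 mol.
n(Cu) deposited = 16.7 / 63.55 = 0.2628 mol.
Electrons per atom = n(e⁻)/n(Cu) = 0.5266 / 0.2628 = 2.00 ≈ 2, so the ion is Cu²⁺.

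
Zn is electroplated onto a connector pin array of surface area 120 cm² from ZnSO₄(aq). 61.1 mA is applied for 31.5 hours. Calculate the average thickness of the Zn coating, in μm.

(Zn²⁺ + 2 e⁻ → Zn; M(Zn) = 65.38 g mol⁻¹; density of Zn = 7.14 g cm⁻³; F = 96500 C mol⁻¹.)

27.4 μm

Q = I·t = 0.06110 × 113400 = 6929 C; n(e⁻) = 0.07180 mol.
n(Zn) = n(e⁻)/2 = 0.03590 mol, so m = 0.03590 × 65.38 = 2.347 g.
Volume = m/ρ = 2.347 / 7.14 = 0.3287 cm³.
Thickness = V/A = 0.3287 / 120 = 0.00274 cm = 27.4 μm.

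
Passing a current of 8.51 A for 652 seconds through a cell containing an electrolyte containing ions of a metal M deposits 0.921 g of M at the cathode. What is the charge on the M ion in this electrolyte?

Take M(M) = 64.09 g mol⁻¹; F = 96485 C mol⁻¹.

Q = I·t = 8.510 A × 652.00 s = 5549 C, so n(e⁻) = 5549/96485 = 0.05751 mol.
n(M) deposited = 0.921 / 64.09 = 0.01437 mol.
Electrons per atom = n(e⁻)/n(M) = 0.05751 / 0.01437 = 4.00 ≈ 4, so the ion is M⁴⁺.

+4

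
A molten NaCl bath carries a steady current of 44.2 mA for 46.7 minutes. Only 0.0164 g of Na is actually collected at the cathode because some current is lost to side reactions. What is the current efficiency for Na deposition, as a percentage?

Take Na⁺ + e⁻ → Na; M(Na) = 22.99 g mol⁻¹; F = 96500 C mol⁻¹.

Q = I·t = 0.04420 × 2802.0 = 123.8 C; n(e⁻) = 123.8/96500 = 0.001283 mol.
Theoretical n(Na) = n(e⁻)/1 = 0.001283 mol, i.e. m_theo = 0.001283 × 22.99 = 0.02951 g.
Efficiency = m_actual / m_theo = 0.0164 / 0.02951 = 55.6 %.

55.6 %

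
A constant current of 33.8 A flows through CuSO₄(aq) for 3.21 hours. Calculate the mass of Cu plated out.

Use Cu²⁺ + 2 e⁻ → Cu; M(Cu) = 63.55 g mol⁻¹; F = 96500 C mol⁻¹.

129 g

Q = I·t = 33.80 A × 11556 s = 390600 C.
n(e⁻) = Q/F = 390600 / 96500 = 4.048 mol.
Cu²⁺ + 2 e⁻ → Cu, so n(Cu) = n(e⁻)/2 = 2.024 mol.
m = n·M = 2.024 × 63.55 = 129 g.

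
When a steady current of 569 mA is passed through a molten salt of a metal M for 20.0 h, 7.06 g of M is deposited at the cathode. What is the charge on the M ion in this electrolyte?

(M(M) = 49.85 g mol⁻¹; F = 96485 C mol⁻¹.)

+3

Q = I·t = 0.5690 A × 72000 s = 40970 C, so n(e⁻) = 40970/96485 = 0.4246 mol.
n(M) deposited = 7.06 / 49.85 = 0.1416 mol.
Electrons per atom = n(e⁻)/n(M) = 0.4246 / 0.1416 = 3.00 ≈ 3, so the ion is M³⁺.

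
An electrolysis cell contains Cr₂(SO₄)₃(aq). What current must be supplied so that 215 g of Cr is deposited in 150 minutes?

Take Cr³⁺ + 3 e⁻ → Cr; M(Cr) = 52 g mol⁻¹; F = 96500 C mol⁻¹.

n(Cr) = 215 / 52 = 4.135 mol.
n(e⁻) = 3 × 4.135 = 12.40 mol.
Q = n(e⁻)·F = 12.40 × 96500 = 1197000 C.
I = Q/t = 1197000 / 9000.0 s = 133 A.

133 A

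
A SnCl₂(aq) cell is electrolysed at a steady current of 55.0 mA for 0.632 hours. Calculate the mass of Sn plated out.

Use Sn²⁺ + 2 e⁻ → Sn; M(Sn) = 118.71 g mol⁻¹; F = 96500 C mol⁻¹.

0.0770 g

Q = I·t = 0.05500 A × 2275.2 s = 125.1 C.
n(e⁻) = Q/F = 125.1 / 96500 = 0.001297 mol.
Sn²⁺ + 2 e⁻ → Sn, so n(Sn) = n(e⁻)/2 = 0.0006484 mol.
m = n·M = 0.0006484 × 118.71 = 0.0770 g.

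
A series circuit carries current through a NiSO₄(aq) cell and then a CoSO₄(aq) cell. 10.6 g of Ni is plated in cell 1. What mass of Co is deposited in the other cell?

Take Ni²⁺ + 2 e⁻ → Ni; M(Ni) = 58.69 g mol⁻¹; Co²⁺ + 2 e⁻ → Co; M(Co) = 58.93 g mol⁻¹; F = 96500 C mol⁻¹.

10.6 g

n(Ni) = 10.6 / 58.69 = 0.1806 mol.
Since Ni²⁺ + 2 e⁻ → Ni, n(e⁻) passed = 2 × 0.1806 = 0.3612 mol.
Cells in series carry the same charge, so the same 0.3612 mol of electrons passes through cell 2.
Co²⁺ + 2 e⁻ → Co, so n(Co) = 0.3612 / 2 = 0.1806 mol.
m(Co) = 0.1806 × 58.93 = 10.6 g.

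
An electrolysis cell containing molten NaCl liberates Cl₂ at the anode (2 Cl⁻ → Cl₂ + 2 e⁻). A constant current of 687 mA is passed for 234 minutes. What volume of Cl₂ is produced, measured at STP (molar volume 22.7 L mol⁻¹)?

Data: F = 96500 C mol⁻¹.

Q = I·t = 0.6870 A × 14040 s = 9645 C.
n(e⁻) = Q/F = 9645 / 96500 = 0.09995 mol.
2 electrons are transferred per Cl₂ molecule, so n(Cl₂) = 0.09995 / 2 = 0.04998 mol.
V = n × V_m = 0.04998 × 22.7 = 1.13 L.

1.13 L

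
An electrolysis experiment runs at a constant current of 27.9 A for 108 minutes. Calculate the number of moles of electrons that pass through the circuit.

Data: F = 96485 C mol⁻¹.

1.87 mol

Q = I·t = 27.90 A × 6480.0 s = 180800 C.
n(e⁻) = Q/F = 180800 / 96485 = 1.87 mol.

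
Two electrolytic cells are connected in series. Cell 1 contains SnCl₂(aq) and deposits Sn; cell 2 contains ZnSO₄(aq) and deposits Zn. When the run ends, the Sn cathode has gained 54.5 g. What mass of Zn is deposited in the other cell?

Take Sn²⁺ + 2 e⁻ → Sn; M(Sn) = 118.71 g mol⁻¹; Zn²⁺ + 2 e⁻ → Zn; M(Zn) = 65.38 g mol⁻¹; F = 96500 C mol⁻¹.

30.0 g

n(Sn) = 54.5 / 118.71 = 0.4591 mol.
Since Sn²⁺ + 2 e⁻ → Sn, n(e⁻) passed = 2 × 0.4591 = 0.9182 mol.
Cells in series carry the same charge, so the same 0.9182 mol of electrons passes through cell 2.
Zn²⁺ + 2 e⁻ → Zn, so n(Zn) = 0.9182 / 2 = 0.4591 mol.
m(Zn) = 0.4591 × 65.38 = 30.0 g.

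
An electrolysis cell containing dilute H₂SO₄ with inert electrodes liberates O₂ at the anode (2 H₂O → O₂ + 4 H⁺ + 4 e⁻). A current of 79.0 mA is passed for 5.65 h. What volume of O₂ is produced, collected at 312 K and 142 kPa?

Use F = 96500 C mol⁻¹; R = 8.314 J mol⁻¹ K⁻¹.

0.0760 L

Q = I·t = 0.07900 A × 20340 s = 1607 C.
n(e⁻) = Q/F = 1607 / 96500 = 0.01665 mol.
4 electrons are transferred per O₂ molecule, so n(O₂) = 0.01665 / 4 = 0.004163 mol.
V = nRT/P = (0.004163 × 8.314 × 312) / (142 × 10³ Pa) = 7.60 × 10⁻⁵ m³ = 0.0760 L.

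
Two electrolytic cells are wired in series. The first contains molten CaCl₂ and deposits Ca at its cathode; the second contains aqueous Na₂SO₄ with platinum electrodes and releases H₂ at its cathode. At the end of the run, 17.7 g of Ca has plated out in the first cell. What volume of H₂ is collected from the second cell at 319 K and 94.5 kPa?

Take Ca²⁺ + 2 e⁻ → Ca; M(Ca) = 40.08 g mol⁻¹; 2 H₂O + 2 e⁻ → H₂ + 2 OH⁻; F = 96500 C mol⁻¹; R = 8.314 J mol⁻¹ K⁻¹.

12.4 L

n(Ca) = 17.7 / 40.08 = 0.4416 mol, so n(e⁻) = 2 × 0.4416 = 0.8832 mol.
The cells are in series, so the same 0.8832 mol of electrons passes through the second cell.
2 H₂O + 2 e⁻ → H₂ + 2 OH⁻ — 2 mol e⁻ per mol H₂, so n(H₂) = 0.8832/2 = 0.4416 mol.
V = nRT/P = (0.4416 × 8.314 × 319) / (94.5 × 10³) = 0.0124 m³ = 12.4 L.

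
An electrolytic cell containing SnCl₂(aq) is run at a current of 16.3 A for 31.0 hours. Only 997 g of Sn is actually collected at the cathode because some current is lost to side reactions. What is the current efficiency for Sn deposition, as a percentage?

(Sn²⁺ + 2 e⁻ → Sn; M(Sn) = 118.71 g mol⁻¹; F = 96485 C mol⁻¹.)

Q = I·t = 16.30 × 111600 = 1819000 C; n(e⁻) = 1819000/96485 = 18.85 mol.
Theoretical n(Sn) = n(e⁻)/2 = 9.427 mol, i.e. m_theo = 9.427 × 118.71 = 1119 g.
Efficiency = m_actual / m_theo = 997 / 1119 = 89.1 %.

89.1 %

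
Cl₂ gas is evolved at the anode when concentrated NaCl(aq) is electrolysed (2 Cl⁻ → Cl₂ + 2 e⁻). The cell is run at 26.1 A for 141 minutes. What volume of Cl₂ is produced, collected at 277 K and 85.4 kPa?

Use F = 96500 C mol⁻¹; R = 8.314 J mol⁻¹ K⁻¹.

30.9 L

Q = I·t = 26.10 A × 8460.0 s = 220800 C.
n(e⁻) = Q/F = 220800 / 96500 = 2.288 mol.
2 electrons are transferred per Cl₂ molecule, so n(Cl₂) = 2.288 / 2 = 1.144 mol.
V = nRT/P = (1.144 × 8.314 × 277) / (85.4 × 10³ Pa) = 0.0309 m³ = 30.9 L.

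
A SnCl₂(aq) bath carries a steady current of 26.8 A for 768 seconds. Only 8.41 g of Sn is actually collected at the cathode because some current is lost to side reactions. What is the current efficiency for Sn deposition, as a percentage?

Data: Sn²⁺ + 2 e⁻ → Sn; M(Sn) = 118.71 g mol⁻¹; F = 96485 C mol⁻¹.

66.4 %

Q = I·t = 26.80 × 768.00 = 20580 C; n(e⁻) = 20580/96485 = 0.2133 mol.
Theoretical n(Sn) = n(e⁻)/2 = 0.1067 mol, i.e. m_theo = 0.1067 × 118.71 = 12.66 g.
Efficiency = m_actual / m_theo = 8.41 / 12.66 = 66.4 %.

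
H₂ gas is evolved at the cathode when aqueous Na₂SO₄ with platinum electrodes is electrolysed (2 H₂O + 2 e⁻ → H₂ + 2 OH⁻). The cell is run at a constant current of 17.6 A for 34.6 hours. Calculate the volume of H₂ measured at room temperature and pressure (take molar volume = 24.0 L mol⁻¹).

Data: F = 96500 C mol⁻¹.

273 L

Q = I·t = 17.60 A × 124560 s = 2192000 C.
n(e⁻) = Q/F = 2192000 / 96500 = 22.72 mol.
2 electrons are transferred per H₂ molecule, so n(H₂) = 22.72 / 2 = 11.36 mol.
V = n × V_m = 11.36 × 24.0 = 273 L.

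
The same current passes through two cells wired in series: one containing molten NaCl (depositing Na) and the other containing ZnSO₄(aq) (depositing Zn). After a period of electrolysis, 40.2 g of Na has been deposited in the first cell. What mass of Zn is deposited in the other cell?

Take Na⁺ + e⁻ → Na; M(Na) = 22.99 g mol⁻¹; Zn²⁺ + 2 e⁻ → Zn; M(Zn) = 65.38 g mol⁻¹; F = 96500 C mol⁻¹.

n(Na) = 40.2 / 22.99 = 1.749 mol.
Since Na⁺ + e⁻ → Na, n(e⁻) passed = 1 × 1.749 = 1.749 mol.
Cells in series carry the same charge, so the same 1.749 mol of electrons passes through cell 2.
Zn²⁺ + 2 e⁻ → Zn, so n(Zn) = 1.749 / 2 = 0.8743 mol.
m(Zn) = 0.8743 × 65.38 = 57.2 g.

57.2 g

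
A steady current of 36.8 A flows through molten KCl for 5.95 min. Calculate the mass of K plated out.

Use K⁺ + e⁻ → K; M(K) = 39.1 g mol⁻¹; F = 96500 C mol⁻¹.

5.32 g

Q = I·t = 36.80 A × 357.00 s = 13140 C.
n(e⁻) = Q/F = 13140 / 96500 = 0.1361 mol.
K⁺ + e⁻ → K, so n(K) = n(e⁻)/1 = 0.1361 mol.
m = n·M = 0.1361 × 39.1 = 5.32 g.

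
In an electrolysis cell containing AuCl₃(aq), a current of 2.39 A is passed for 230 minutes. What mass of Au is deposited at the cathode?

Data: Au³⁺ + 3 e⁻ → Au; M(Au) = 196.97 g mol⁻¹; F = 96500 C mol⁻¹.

22.4 g

Q = I·t = 2.390 A × 13800 s = 32980 C.
n(e⁻) = Q/F = 32980 / 96500 = 0.3418 mol.
Au³⁺ + 3 e⁻ → Au, so n(Au) = n(e⁻)/3 = 0.1139 mol.
m = n·M = 0.1139 × 196.97 = 22.4 g.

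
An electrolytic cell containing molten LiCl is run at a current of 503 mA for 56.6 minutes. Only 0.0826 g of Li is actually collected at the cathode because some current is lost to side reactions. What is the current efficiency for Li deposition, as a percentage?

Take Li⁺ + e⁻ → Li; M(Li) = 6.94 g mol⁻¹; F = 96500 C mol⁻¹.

67.2 %

Q = I·t = 0.5030 × 3396.0 = 1708 C; n(e⁻) = 1708/96500 = 0.01770 mol.
Theoretical n(Li) = n(e⁻)/1 = 0.01770 mol, i.e. m_theo = 0.01770 × 6.94 = 0.1228 g.
Efficiency = m_actual / m_theo = 0.0826 / 0.1228 = 67.2 %.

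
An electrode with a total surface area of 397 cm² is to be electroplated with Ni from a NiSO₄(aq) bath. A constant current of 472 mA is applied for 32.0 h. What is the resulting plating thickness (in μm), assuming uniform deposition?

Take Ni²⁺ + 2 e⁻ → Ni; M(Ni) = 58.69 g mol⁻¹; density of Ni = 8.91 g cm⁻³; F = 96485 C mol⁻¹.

Q = I·t = 0.4720 × 115200 = 54370 C; n(e⁻) = 0.5636 mol.
n(Ni) = n(e⁻)/2 = 0.2818 mol, so m = 0.2818 × 58.69 = 16.54 g.
Volume = m/ρ = 16.54 / 8.91 = 1.856 cm³.
Thickness = V/A = 1.856 / 397 = 0.00468 cm = 46.8 μm.

46.8 μm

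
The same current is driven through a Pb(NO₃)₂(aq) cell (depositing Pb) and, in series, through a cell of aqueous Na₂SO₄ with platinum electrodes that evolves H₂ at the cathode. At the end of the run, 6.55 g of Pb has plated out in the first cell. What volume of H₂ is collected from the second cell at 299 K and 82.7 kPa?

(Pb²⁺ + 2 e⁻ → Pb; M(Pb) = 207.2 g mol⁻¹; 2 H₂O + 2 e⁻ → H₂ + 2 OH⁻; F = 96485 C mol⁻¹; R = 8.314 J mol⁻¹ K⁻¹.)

0.950 L

n(Pb) = 6.55 / 207.2 = 0.03161 mol, so n(e⁻) = 2 × 0.03161 = 0.06322 mol.
The cells are in series, so the same 0.06322 mol of electrons passes through the second cell.
2 H₂O + 2 e⁻ → H₂ + 2 OH⁻ — 2 mol e⁻ per mol H₂, so n(H₂) = 0.06322/2 = 0.03161 mol.
V = nRT/P = (0.03161 × 8.314 × 299) / (82.7 × 10³) = 9.50 × 10⁻⁴ m³ = 0.950 L.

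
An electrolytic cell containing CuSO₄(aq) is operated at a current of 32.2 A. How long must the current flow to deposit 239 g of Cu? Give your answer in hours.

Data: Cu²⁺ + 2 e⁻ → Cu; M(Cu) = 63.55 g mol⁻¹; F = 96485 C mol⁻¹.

n(Cu) = m/M = 239 / 63.55 = 3.761 mol.
Each Cu atom requires 2 electrons, so n(e⁻) = 2 × 3.761 = 7.522 mol.
Q = n(e⁻)·F = 7.522 × 96485 = 725700 C.
t = Q/I = 725700 / 32.20 A = 22540 s = 6.26 h.

6.26 h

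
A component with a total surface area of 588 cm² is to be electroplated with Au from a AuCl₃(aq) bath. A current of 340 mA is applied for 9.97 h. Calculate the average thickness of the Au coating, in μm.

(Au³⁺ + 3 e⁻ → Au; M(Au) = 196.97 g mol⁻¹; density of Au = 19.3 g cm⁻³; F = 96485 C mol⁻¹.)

Q = I·t = 0.3400 × 35892 = 12200 C; n(e⁻) = 0.1265 mol.
n(Au) = n(e⁻)/3 = 0.04216 mol, so m = 0.04216 × 196.97 = 8.304 g.
Volume = m/ρ = 8.304 / 19.3 = 0.4303 cm³.
Thickness = V/A = 0.4303 / 588 = 7.32 × 10⁻⁴ cm = 7.32 μm.

7.32 μm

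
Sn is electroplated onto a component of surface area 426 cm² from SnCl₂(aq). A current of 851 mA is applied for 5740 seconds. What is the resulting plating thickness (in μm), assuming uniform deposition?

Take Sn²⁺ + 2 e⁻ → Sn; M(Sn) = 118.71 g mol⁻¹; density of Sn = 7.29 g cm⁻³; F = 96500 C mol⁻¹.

Q = I·t = 0.8510 × 5740.0 = 4885 C; n(e⁻) = 0.05062 mol.
n(Sn) = n(e⁻)/2 = 0.02531 mol, so m = 0.02531 × 118.71 = 3.004 g.
Volume = m/ρ = 3.004 / 7.29 = 0.4121 cm³.
Thickness = V/A = 0.4121 / 426 = 9.67 × 10⁻⁴ cm = 9.67 μm.

9.67 μm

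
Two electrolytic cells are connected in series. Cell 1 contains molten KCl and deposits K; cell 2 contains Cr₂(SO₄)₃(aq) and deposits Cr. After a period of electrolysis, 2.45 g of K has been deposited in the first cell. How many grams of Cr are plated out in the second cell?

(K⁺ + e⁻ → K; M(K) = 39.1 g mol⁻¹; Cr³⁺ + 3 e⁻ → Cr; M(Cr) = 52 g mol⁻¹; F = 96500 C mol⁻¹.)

n(K) = 2.45 / 39.1 = 0.06266 mol.
Since K⁺ + e⁻ → K, n(e⁻) passed = 1 × 0.06266 = 0.06266 mol.
Cells in series carry the same charge, so the same 0.06266 mol of electrons passes through cell 2.
Cr³⁺ + 3 e⁻ → Cr, so n(Cr) = 0.06266 / 3 = 0.02089 mol.
m(Cr) = 0.02089 × 52 = 1.09 g.

1.09 g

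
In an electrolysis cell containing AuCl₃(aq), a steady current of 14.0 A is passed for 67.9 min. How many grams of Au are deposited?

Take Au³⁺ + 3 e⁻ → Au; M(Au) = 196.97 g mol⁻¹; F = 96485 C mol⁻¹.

38.8 g

Q = I·t = 14.00 A × 4074.0 s = 57040 C.
n(e⁻) = Q/F = 57040 / 96485 = 0.5911 mol.
Au³⁺ + 3 e⁻ → Au, so n(Au) = n(e⁻)/3 = 0.1970 mol.
m = n·M = 0.1970 × 196.97 = 38.8 g.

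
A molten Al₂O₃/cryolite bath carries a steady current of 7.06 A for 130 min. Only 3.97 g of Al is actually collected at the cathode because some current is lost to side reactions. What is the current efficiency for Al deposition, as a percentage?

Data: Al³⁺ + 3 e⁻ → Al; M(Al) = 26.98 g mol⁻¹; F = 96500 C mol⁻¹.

Q = I·t = 7.060 × 7800.0 = 55070 C; n(e⁻) = 55070/96500 = 0.5707 mol.
Theoretical n(Al) = n(e⁻)/3 = 0.1902 mol, i.e. m_theo = 0.1902 × 26.98 = 5.132 g.
Efficiency = m_actual / m_theo = 3.97 / 5.132 = 77.4 %.

77.4 %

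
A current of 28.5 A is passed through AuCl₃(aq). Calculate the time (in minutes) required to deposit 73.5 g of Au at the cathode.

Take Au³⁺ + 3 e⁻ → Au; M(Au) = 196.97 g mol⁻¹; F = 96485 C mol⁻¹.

63.2 min

n(Au) = m/M = 73.5 / 196.97 = 0.3732 mol.
Each Au atom requires 3 electrons, so n(e⁻) = 3 × 0.3732 = 1.119 mol.
Q = n(e⁻)·F = 1.119 × 96485 = 108000 C.
t = Q/I = 108000 / 28.50 A = 3790 s = 63.2 min.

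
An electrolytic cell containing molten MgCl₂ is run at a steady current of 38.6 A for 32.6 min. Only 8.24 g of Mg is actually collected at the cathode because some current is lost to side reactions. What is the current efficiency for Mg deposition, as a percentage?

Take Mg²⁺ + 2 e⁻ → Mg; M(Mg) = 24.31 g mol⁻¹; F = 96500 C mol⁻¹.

Q = I·t = 38.60 × 1956.0 = 75500 C; n(e⁻) = 75500/96500 = 0.7824 mol.
Theoretical n(Mg) = n(e⁻)/2 = 0.3912 mol, i.e. m_theo = 0.3912 × 24.31 = 9.510 g.
Efficiency = m_actual / m_theo = 8.24 / 9.510 = 86.6 %.

86.6 %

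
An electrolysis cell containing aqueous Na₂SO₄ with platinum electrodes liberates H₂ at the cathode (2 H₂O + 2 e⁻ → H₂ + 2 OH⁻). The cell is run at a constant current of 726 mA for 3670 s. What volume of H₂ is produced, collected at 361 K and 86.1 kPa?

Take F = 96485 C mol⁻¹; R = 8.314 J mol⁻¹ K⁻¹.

Q = I·t = 0.7260 A × 3670.0 s = 2664 C.
n(e⁻) = Q/F = 2664 / 96485 = 0.02761 mol.
2 electrons are transferred per H₂ molecule, so n(H₂) = 0.02761 / 2 = 0.01381 mol.
V = nRT/P = (0.01381 × 8.314 × 361) / (86.1 × 10³ Pa) = 4.81 × 10⁻⁴ m³ = 0.481 L.

0.481 L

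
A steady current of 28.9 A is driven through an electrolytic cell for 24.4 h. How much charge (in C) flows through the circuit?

2.54 × 10⁶ C

Q = I·t = 28.90 A × 87840 s = 2.54 × 10⁶ C.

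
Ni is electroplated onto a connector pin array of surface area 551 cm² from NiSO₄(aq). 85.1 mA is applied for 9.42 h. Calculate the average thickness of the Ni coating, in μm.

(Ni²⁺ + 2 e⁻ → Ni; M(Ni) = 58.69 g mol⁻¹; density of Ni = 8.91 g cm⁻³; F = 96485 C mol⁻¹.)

Q = I·t = 0.08510 × 33912 = 2886 C; n(e⁻) = 0.02991 mol.
n(Ni) = n(e⁻)/2 = 0.01496 mol, so m = 0.01496 × 58.69 = 0.8777 g.
Volume = m/ρ = 0.8777 / 8.91 = 0.09851 cm³.
Thickness = V/A = 0.09851 / 551 = 1.79 × 10⁻⁴ cm = 1.79 μm.

1.79 μm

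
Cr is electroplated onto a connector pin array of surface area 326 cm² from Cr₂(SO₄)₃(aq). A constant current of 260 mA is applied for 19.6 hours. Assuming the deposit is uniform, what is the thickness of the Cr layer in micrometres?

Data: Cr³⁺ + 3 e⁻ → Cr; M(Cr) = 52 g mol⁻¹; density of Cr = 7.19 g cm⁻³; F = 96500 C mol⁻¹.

Q = I·t = 0.2600 × 70560 = 18350 C; n(e⁻) = 0.1901 mol.
n(Cr) = n(e⁻)/3 = 0.06337 mol, so m = 0.06337 × 52 = 3.295 g.
Volume = m/ρ = 3.295 / 7.19 = 0.4583 cm³.
Thickness = V/A = 0.4583 / 326 = 0.00141 cm = 14.1 μm.

14.1 μm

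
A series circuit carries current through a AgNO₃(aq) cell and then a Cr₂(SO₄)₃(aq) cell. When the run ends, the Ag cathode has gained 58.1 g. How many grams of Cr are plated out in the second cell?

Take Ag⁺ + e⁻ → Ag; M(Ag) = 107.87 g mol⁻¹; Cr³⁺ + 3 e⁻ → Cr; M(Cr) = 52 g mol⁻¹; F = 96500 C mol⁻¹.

9.34 g

n(Ag) = 58.1 / 107.87 = 0.5386 mol.
Since Ag⁺ + e⁻ → Ag, n(e⁻) passed = 1 × 0.5386 = 0.5386 mol.
Cells in series carry the same charge, so the same 0.5386 mol of electrons passes through cell 2.
Cr³⁺ + 3 e⁻ → Cr, so n(Cr) = 0.5386 / 3 = 0.1795 mol.
m(Cr) = 0.1795 × 52 = 9.34 g.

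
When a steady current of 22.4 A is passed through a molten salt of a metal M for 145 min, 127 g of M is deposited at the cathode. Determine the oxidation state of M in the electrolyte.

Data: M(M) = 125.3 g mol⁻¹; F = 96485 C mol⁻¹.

Q = I·t = 22.40 A × 8700.0 s = 194900 C, so n(e⁻) = 194900/96485 = 2.020 mol.
n(M) deposited = 127 / 125.3 = 1.014 mol.
Electrons per atom = n(e⁻)/n(M) = 2.020 / 1.014 = 1.99 ≈ 2, so the ion is M²⁺.

+2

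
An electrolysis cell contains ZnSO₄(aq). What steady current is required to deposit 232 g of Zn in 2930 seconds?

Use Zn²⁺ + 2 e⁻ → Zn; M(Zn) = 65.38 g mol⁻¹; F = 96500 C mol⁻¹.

234 A

n(Zn) = 232 / 65.38 = 3.548 mol.
n(e⁻) = 2 × 3.548 = 7.097 mol.
Q = n(e⁻)·F = 7.097 × 96500 = 684900 C.
I = Q/t = 684900 / 2930.0 s = 234 A.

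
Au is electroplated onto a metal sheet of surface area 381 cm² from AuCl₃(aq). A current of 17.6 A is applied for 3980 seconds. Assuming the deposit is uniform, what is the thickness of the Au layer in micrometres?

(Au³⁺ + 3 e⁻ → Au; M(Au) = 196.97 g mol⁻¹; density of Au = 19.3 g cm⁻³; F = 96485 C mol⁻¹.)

64.8 μm

Q = I·t = 17.60 × 3980.0 = 70050 C; n(e⁻) = 0.7260 mol.
n(Au) = n(e⁻)/3 = 0.2420 mol, so m = 0.2420 × 196.97 = 47.67 g.
Volume = m/ρ = 47.67 / 19.3 = 2.470 cm³.
Thickness = V/A = 2.470 / 381 = 0.00648 cm = 64.8 μm.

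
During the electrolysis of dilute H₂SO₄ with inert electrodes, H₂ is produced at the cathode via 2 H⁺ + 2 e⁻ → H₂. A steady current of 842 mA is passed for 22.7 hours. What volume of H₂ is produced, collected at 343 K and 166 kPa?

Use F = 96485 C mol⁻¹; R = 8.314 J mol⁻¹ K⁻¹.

6.13 L

Q = I·t = 0.8420 A × 81720 s = 68810 C.
n(e⁻) = Q/F = 68810 / 96485 = 0.7131 mol.
2 electrons are transferred per H₂ molecule, so n(H₂) = 0.7131 / 2 = 0.3566 mol.
V = nRT/P = (0.3566 × 8.314 × 343) / (166 × 10³ Pa) = 0.00613 m³ = 6.13 L.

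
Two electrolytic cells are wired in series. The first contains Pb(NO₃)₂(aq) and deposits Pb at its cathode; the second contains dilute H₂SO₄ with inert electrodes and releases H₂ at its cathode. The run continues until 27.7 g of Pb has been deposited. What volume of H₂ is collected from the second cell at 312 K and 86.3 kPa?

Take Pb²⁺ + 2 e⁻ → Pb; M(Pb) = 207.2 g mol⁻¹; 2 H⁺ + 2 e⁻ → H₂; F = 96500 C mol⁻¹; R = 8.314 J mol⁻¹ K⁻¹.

n(Pb) = 27.7 / 207.2 = 0.1337 mol, so n(e⁻) = 2 × 0.1337 = 0.2674 mol.
The cells are in series, so the same 0.2674 mol of electrons passes through the second cell.
2 H⁺ + 2 e⁻ → H₂ — 2 mol e⁻ per mol H₂, so n(H₂) = 0.2674/2 = 0.1337 mol.
V = nRT/P = (0.1337 × 8.314 × 312) / (86.3 × 10³) = 0.00402 m³ = 4.02 L.

4.02 L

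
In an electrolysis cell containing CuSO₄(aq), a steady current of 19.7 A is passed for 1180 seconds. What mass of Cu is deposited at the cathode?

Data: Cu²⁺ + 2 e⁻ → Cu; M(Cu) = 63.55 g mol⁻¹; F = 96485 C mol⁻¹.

7.66 g

Q = I·t = 19.70 A × 1180.0 s = 23250 C.
n(e⁻) = Q/F = 23250 / 96485 = 0.2409 mol.
Cu²⁺ + 2 e⁻ → Cu, so n(Cu) = n(e⁻)/2 = 0.1205 mol.
m = n·M = 0.1205 × 63.55 = 7.66 g.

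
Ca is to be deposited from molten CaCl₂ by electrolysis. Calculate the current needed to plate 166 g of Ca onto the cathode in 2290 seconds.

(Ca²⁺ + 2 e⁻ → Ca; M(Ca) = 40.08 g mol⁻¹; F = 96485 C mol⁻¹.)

349 A

n(Ca) = 166 / 40.08 = 4.142 mol.
n(e⁻) = 2 × 4.142 = 8.283 mol.
Q = n(e⁻)·F = 8.283 × 96485 = 799200 C.
I = Q/t = 799200 / 2290.0 s = 349 A.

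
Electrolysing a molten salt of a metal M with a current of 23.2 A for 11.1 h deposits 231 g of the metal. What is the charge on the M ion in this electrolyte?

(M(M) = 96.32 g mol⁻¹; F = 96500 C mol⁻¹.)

+4

Q = I·t = 23.20 A × 39960 s = 927100 C, so n(e⁻) = 927100/96500 = 9.607 mol.
n(M) deposited = 231 / 96.32 = 2.398 mol.
Electrons per atom = n(e⁻)/n(M) = 9.607 / 2.398 = 4.01 ≈ 4, so the ion is M⁴⁺.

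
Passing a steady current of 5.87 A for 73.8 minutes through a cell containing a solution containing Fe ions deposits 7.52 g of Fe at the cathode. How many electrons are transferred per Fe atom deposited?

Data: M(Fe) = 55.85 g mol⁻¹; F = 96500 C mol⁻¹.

2

Q = I·t = 5.870 A × 4428.0 s = 25990 C, so n(e⁻) = 25990/96500 = 0.2694 mol.
n(Fe) deposited = 7.52 / 55.85 = 0.1346 mol.
Electrons per atom = n(e⁻)/n(Fe) = 0.2694 / 0.1346 = 2.00 ≈ 2, so the ion is Fe²⁺.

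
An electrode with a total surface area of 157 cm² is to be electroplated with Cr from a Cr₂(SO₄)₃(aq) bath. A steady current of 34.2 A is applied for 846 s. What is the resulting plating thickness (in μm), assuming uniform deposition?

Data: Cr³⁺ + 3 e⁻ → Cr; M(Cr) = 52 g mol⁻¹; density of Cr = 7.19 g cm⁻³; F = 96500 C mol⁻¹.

Q = I·t = 34.20 × 846.00 = 28930 C; n(e⁻) = 0.2998 mol.
n(Cr) = n(e⁻)/3 = 0.09994 mol, so m = 0.09994 × 52 = 5.197 g.
Volume = m/ρ = 5.197 / 7.19 = 0.7228 cm³.
Thickness = V/A = 0.7228 / 157 = 0.00460 cm = 46.0 μm.

46.0 μm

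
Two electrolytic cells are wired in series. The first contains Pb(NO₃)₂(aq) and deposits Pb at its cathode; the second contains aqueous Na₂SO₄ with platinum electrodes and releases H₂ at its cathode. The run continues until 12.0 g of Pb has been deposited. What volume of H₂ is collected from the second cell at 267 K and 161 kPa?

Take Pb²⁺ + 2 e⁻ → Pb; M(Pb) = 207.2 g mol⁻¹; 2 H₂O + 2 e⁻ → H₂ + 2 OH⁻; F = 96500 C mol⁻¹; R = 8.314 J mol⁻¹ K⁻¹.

0.799 L

n(Pb) = 12.0 / 207.2 = 0.05792 mol, so n(e⁻) = 2 × 0.05792 = 0.1158 mol.
The cells are in series, so the same 0.1158 mol of electrons passes through the second cell.
2 H₂O + 2 e⁻ → H₂ + 2 OH⁻ — 2 mol e⁻ per mol H₂, so n(H₂) = 0.1158/2 = 0.05792 mol.
V = nRT/P = (0.05792 × 8.314 × 267) / (161 × 10³) = 7.99 × 10⁻⁴ m³ = 0.799 L.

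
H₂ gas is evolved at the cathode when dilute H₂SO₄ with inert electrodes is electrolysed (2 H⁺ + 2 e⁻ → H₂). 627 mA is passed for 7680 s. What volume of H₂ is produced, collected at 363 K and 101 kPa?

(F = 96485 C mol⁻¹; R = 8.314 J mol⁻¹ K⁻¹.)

0.746 L

Q = I·t = 0.6270 A × 7680.0 s = 4815 C.
n(e⁻) = Q/F = 4815 / 96485 = 0.04991 mol.
2 electrons are transferred per H₂ molecule, so n(H₂) = 0.04991 / 2 = 0.02495 mol.
V = nRT/P = (0.02495 × 8.314 × 363) / (101 × 10³ Pa) = 7.46 × 10⁻⁴ m³ = 0.746 L.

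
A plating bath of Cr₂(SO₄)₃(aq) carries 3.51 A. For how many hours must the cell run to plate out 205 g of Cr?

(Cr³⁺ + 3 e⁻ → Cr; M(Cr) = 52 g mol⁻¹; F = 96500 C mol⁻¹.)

n(Cr) = m/M = 205 / 52 = 3.942 mol.
Each Cr atom requires 3 electrons, so n(e⁻) = 3 × 3.942 = 11.83 mol.
Q = n(e⁻)·F = 11.83 × 96500 = 1141000 C.
t = Q/I = 1141000 / 3.510 A = 325200 s = 90.3 h.

90.3 h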